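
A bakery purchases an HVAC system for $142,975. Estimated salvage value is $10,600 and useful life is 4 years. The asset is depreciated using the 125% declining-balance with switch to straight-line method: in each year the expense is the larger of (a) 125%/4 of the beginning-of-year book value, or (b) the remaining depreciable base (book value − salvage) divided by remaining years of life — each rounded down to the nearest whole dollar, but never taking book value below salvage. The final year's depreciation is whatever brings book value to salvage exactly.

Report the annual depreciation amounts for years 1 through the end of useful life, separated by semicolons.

Depreciable base = $142,975 − $10,600 = $132,375.
Year 1: DB = ⌊$142,975 × 125%/4⌋ = $44,679; SL = ⌊$132,375/4⌋ = $33,093 → take DB $44,679. Book value $98,296.
Year 2: DB = ⌊$98,296 × 125%/4⌋ = $30,717; SL = ⌊$87,696/3⌋ = $29,232 → take DB $30,717. Book value $67,579.
Year 3: DB = ⌊$67,579 × 125%/4⌋ = $21,118; SL = ⌊$56,979/2⌋ = $28,489 → take SL $28,489. Book value $39,090.
Year 4 (final): $39,090 − $10,600 = $28,490. Book value $10,600.

$44,679; $30,717; $28,489; $28,490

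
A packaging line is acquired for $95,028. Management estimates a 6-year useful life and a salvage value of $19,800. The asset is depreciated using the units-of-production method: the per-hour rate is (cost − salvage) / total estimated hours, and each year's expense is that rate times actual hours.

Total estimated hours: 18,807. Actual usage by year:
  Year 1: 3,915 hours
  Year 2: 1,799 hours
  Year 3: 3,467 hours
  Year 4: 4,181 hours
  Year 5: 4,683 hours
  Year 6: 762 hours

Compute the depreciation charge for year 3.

$13,868

Depreciable base = $95,028 − $19,800 = $75,228.
Rate = $75,228 / 18,807 hours = $4 per hour.
Year 1: 3,915 × $4 = $15,660. Book value $79,368.
Year 2: 1,799 × $4 = $7,196. Book value $72,172.
Year 3: 3,467 × $4 = $13,868. Book value $58,304.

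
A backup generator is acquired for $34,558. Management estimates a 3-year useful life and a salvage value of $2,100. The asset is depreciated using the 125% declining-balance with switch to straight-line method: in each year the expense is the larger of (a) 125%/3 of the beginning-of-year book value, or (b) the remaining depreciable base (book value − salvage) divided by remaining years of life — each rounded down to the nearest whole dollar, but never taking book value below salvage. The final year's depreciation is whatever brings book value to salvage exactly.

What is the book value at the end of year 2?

Depreciable base = $34,558 − $2,100 = $32,458.
Year 1: DB = ⌊$34,558 × 125%/3⌋ = $14,399; SL = ⌊$32,458/3⌋ = $10,819 → take DB $14,399. Book value $20,159.
Year 2: DB = ⌊$20,159 × 125%/3⌋ = $8,399; SL = ⌊$18,059/2⌋ = $9,029 → take SL $9,029. Book value $11,130.

$11,130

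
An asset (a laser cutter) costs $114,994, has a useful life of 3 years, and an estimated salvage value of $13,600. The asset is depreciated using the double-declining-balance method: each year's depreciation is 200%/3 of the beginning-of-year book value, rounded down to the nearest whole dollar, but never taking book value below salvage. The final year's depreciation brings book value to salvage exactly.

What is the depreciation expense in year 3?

Depreciable base = $114,994 − $13,600 = $101,394.
Year 1: ⌊$114,994 × 200%/3⌋ = $76,662. Book value $38,332.
Year 2: ⌊$38,332 × 200%/3⌋ = $25,554, capped at $24,732. Book value $13,600.
Year 3 (final): $13,600 − $13,600 = $0. Book value $13,600.

$0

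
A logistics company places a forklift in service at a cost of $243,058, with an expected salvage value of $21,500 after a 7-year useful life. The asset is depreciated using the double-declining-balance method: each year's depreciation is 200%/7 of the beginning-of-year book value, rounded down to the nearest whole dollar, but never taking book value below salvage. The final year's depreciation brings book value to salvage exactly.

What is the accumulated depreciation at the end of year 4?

Depreciable base = $243,058 − $21,500 = $221,558.
Year 1: ⌊$243,058 × 200%/7⌋ = $69,445. Book value $173,613.
Year 2: ⌊$173,613 × 200%/7⌋ = $49,603. Book value $124,010.
Year 3: ⌊$124,010 × 200%/7⌋ = $35,431. Book value $88,579.
Year 4: ⌊$88,579 × 200%/7⌋ = $25,308. Book value $63,271.
Accumulated through year 4 = $243,058 − $63,271 = $179,787.

$179,787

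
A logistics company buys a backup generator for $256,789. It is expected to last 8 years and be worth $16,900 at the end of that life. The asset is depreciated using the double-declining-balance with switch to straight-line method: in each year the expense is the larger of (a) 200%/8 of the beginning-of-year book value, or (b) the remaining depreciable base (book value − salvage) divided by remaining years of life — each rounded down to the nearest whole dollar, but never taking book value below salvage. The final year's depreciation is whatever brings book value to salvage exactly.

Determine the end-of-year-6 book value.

$45,704

Depreciable base = $256,789 − $16,900 = $239,889.
Year 1: DB = ⌊$256,789 × 200%/8⌋ = $64,197; SL = ⌊$239,889/8⌋ = $29,986 → take DB $64,197. Book value $192,592.
Year 2: DB = ⌊$192,592 × 200%/8⌋ = $48,148; SL = ⌊$175,692/7⌋ = $25,098 → take DB $48,148. Book value $144,444.
Year 3: DB = ⌊$144,444 × 200%/8⌋ = $36,111; SL = ⌊$127,544/6⌋ = $21,257 → take DB $36,111. Book value $108,333.
Year 4: DB = ⌊$108,333 × 200%/8⌋ = $27,083; SL = ⌊$91,433/5⌋ = $18,286 → take DB $27,083. Book value $81,250.
Year 5: DB = ⌊$81,250 × 200%/8⌋ = $20,312; SL = ⌊$64,350/4⌋ = $16,087 → take DB $20,312. Book value $60,938.
Year 6: DB = ⌊$60,938 × 200%/8⌋ = $15,234; SL = ⌊$44,038/3⌋ = $14,679 → take DB $15,234. Book value $45,704.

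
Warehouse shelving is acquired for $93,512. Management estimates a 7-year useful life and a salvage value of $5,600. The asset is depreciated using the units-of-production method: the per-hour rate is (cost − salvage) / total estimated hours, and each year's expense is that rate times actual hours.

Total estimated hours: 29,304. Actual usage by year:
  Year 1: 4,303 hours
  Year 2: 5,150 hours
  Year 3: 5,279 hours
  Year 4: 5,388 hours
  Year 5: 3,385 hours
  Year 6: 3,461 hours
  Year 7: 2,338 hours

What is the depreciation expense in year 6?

$10,383

Depreciable base = $93,512 − $5,600 = $87,912.
Rate = $87,912 / 29,304 hours = $3 per hour.
Year 1: 4,303 × $3 = $12,909. Book value $80,603.
Year 2: 5,150 × $3 = $15,450. Book value $65,153.
Year 3: 5,279 × $3 = $15,837. Book value $49,316.
Year 4: 5,388 × $3 = $16,164. Book value $33,152.
Year 5: 3,385 × $3 = $10,155. Book value $22,997.
Year 6: 3,461 × $3 = $10,383. Book value $12,614.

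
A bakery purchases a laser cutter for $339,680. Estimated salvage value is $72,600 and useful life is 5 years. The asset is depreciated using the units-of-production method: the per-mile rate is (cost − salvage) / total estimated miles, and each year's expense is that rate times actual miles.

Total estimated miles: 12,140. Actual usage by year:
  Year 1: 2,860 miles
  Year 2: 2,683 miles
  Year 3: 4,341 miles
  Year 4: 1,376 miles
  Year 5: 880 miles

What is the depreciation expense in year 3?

Depreciable base = $339,680 − $72,600 = $267,080.
Rate = $267,080 / 12,140 miles = $22 per mile.
Year 1: 2,860 × $22 = $62,920. Book value $276,760.
Year 2: 2,683 × $22 = $59,026. Book value $217,734.
Year 3: 4,341 × $22 = $95,502. Book value $122,232.

$95,502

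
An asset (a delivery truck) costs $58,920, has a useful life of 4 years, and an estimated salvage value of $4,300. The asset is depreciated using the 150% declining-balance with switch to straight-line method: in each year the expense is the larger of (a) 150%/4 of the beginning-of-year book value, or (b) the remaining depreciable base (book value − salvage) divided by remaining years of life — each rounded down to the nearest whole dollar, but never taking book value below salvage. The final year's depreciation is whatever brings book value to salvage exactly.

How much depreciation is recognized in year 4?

$9,358

Depreciable base = $58,920 − $4,300 = $54,620.
Year 1: DB = ⌊$58,920 × 150%/4⌋ = $22,095; SL = ⌊$54,620/4⌋ = $13,655 → take DB $22,095. Book value $36,825.
Year 2: DB = ⌊$36,825 × 150%/4⌋ = $13,809; SL = ⌊$32,525/3⌋ = $10,841 → take DB $13,809. Book value $23,016.
Year 3: DB = ⌊$23,016 × 150%/4⌋ = $8,631; SL = ⌊$18,716/2⌋ = $9,358 → take SL $9,358. Book value $13,658.
Year 4 (final): $13,658 − $4,300 = $9,358. Book value $4,300.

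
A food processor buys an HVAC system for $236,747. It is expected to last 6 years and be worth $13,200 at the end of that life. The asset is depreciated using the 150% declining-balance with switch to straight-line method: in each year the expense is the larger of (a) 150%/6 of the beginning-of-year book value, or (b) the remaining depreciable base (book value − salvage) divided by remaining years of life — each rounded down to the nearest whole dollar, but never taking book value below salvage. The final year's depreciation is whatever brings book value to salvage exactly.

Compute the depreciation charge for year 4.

$28,893

Depreciable base = $236,747 − $13,200 = $223,547.
Year 1: DB = ⌊$236,747 × 150%/6⌋ = $59,186; SL = ⌊$223,547/6⌋ = $37,257 → take DB $59,186. Book value $177,561.
Year 2: DB = ⌊$177,561 × 150%/6⌋ = $44,390; SL = ⌊$164,361/5⌋ = $32,872 → take DB $44,390. Book value $133,171.
Year 3: DB = ⌊$133,171 × 150%/6⌋ = $33,292; SL = ⌊$119,971/4⌋ = $29,992 → take DB $33,292. Book value $99,879.
Year 4: DB = ⌊$99,879 × 150%/6⌋ = $24,969; SL = ⌊$86,679/3⌋ = $28,893 → take SL $28,893. Book value $70,986.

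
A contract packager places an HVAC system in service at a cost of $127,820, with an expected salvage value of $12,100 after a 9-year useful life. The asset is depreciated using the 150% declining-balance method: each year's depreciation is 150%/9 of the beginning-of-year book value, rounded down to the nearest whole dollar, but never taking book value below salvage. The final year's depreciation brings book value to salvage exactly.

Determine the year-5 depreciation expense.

$10,273

Depreciable base = $127,820 − $12,100 = $115,720.
Year 1: ⌊$127,820 × 150%/9⌋ = $21,303. Book value $106,517.
Year 2: ⌊$106,517 × 150%/9⌋ = $17,752. Book value $88,765.
Year 3: ⌊$88,765 × 150%/9⌋ = $14,794. Book value $73,971.
Year 4: ⌊$73,971 × 150%/9⌋ = $12,328. Book value $61,643.
Year 5: ⌊$61,643 × 150%/9⌋ = $10,273. Book value $51,370.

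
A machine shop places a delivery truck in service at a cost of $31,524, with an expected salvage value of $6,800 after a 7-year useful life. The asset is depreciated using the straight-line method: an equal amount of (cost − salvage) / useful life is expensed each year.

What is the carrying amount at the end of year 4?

Depreciable base = $31,524 − $6,800 = $24,724.
Annual expense = $24,724 / 7 = $3,532.
End of year 1: book value $27,992.
End of year 2: book value $24,460.
End of year 3: book value $20,928.
End of year 4: book value $17,396.

$17,396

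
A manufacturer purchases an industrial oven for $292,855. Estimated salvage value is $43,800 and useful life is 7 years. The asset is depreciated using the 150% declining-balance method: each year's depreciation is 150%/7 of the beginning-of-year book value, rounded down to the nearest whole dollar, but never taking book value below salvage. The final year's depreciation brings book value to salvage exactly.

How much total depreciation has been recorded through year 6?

$223,950

Depreciable base = $292,855 − $43,800 = $249,055.
Year 1: ⌊$292,855 × 150%/7⌋ = $62,754. Book value $230,101.
Year 2: ⌊$230,101 × 150%/7⌋ = $49,307. Book value $180,794.
Year 3: ⌊$180,794 × 150%/7⌋ = $38,741. Book value $142,053.
Year 4: ⌊$142,053 × 150%/7⌋ = $30,439. Book value $111,614.
Year 5: ⌊$111,614 × 150%/7⌋ = $23,917. Book value $87,697.
Year 6: ⌊$87,697 × 150%/7⌋ = $18,792. Book value $68,905.
Accumulated through year 6 = $292,855 − $68,905 = $223,950.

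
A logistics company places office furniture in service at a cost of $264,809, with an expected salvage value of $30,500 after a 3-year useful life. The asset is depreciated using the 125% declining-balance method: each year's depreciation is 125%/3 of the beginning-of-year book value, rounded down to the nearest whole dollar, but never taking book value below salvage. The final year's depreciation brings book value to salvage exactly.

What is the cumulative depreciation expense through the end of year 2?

Depreciable base = $264,809 − $30,500 = $234,309.
Year 1: ⌊$264,809 × 125%/3⌋ = $110,337. Book value $154,472.
Year 2: ⌊$154,472 × 125%/3⌋ = $64,363. Book value $90,109.
Accumulated through year 2 = $264,809 − $90,109 = $174,700.

$174,700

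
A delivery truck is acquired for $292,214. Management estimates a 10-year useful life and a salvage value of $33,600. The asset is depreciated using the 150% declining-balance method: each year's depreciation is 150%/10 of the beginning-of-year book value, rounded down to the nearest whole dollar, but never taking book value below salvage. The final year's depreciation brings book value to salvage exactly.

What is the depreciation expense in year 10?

$34,084

Depreciable base = $292,214 − $33,600 = $258,614.
Year 1: ⌊$292,214 × 150%/10⌋ = $43,832. Book value $248,382.
Year 2: ⌊$248,382 × 150%/10⌋ = $37,257. Book value $211,125.
Year 3: ⌊$211,125 × 150%/10⌋ = $31,668. Book value $179,457.
Year 4: ⌊$179,457 × 150%/10⌋ = $26,918. Book value $152,539.
Year 5: ⌊$152,539 × 150%/10⌋ = $22,880. Book value $129,659.
Year 6: ⌊$129,659 × 150%/10⌋ = $19,448. Book value $110,211.
Year 7: ⌊$110,211 × 150%/10⌋ = $16,531. Book value $93,680.
Year 8: ⌊$93,680 × 150%/10⌋ = $14,052. Book value $79,628.
Year 9: ⌊$79,628 × 150%/10⌋ = $11,944. Book value $67,684.
Year 10 (final): $67,684 − $33,600 = $34,084. Book value $33,600.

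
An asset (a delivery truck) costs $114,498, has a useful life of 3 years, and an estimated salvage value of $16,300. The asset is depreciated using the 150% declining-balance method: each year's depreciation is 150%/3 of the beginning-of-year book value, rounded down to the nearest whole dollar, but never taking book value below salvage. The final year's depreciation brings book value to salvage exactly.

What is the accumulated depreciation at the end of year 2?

$85,873

Depreciable base = $114,498 − $16,300 = $98,198.
Year 1: ⌊$114,498 × 150%/3⌋ = $57,249. Book value $57,249.
Year 2: ⌊$57,249 × 150%/3⌋ = $28,624. Book value $28,625.
Accumulated through year 2 = $114,498 − $28,625 = $85,873.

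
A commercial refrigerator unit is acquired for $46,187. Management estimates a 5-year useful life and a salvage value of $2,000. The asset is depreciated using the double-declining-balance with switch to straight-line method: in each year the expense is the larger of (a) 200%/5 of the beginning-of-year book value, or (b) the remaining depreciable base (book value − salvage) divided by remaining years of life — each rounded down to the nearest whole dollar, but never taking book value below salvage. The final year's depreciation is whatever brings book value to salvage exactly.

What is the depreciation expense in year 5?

Depreciable base = $46,187 − $2,000 = $44,187.
Year 1: DB = ⌊$46,187 × 200%/5⌋ = $18,474; SL = ⌊$44,187/5⌋ = $8,837 → take DB $18,474. Book value $27,713.
Year 2: DB = ⌊$27,713 × 200%/5⌋ = $11,085; SL = ⌊$25,713/4⌋ = $6,428 → take DB $11,085. Book value $16,628.
Year 3: DB = ⌊$16,628 × 200%/5⌋ = $6,651; SL = ⌊$14,628/3⌋ = $4,876 → take DB $6,651. Book value $9,977.
Year 4: DB = ⌊$9,977 × 200%/5⌋ = $3,990; SL = ⌊$7,977/2⌋ = $3,988 → take DB $3,990. Book value $5,987.
Year 5 (final): $5,987 − $2,000 = $3,987. Book value $2,000.

$3,987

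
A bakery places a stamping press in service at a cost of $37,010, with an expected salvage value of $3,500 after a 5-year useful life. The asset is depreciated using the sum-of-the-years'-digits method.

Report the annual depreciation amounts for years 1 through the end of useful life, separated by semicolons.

Depreciable base = $37,010 − $3,500 = $33,510.
Sum of the years' digits = 5+4+3+2+1 = 15.
Year 1: $33,510 × 5/15 = $11,170. Book value $25,840.
Year 2: $33,510 × 4/15 = $8,936. Book value $16,904.
Year 3: $33,510 × 3/15 = $6,702. Book value $10,202.
Year 4: $33,510 × 2/15 = $4,468. Book value $5,734.
Year 5: $33,510 × 1/15 = $2,234. Book value $3,500.

$11,170; $8,936; $6,702; $4,468; $2,234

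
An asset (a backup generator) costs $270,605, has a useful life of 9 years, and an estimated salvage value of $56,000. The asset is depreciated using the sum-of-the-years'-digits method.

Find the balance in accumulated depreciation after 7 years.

$200,298

Depreciable base = $270,605 − $56,000 = $214,605.
Sum of the years' digits = 9+8+7+6+5+4+3+2+1 = 45.
Year 1: $214,605 × 9/45 = $42,921. Book value $227,684.
Year 2: $214,605 × 8/45 = $38,152. Book value $189,532.
Year 3: $214,605 × 7/45 = $33,383. Book value $156,149.
Year 4: $214,605 × 6/45 = $28,614. Book value $127,535.
Year 5: $214,605 × 5/45 = $23,845. Book value $103,690.
Year 6: $214,605 × 4/45 = $19,076. Book value $84,614.
Year 7: $214,605 × 3/45 = $14,307. Book value $70,307.
Accumulated through year 7 = $270,605 − $70,307 = $200,298.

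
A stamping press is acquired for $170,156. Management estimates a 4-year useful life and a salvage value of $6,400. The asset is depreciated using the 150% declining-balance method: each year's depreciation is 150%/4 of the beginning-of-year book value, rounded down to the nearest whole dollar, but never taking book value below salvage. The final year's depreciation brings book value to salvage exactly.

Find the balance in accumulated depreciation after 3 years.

Depreciable base = $170,156 − $6,400 = $163,756.
Year 1: ⌊$170,156 × 150%/4⌋ = $63,808. Book value $106,348.
Year 2: ⌊$106,348 × 150%/4⌋ = $39,880. Book value $66,468.
Year 3: ⌊$66,468 × 150%/4⌋ = $24,925. Book value $41,543.
Accumulated through year 3 = $170,156 − $41,543 = $128,613.

$128,613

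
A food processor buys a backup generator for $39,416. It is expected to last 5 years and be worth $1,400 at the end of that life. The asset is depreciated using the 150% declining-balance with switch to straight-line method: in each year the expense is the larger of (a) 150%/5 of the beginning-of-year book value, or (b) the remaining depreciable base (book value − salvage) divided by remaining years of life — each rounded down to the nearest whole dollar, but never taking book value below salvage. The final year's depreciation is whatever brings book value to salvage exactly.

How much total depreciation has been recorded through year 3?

Depreciable base = $39,416 − $1,400 = $38,016.
Year 1: DB = ⌊$39,416 × 150%/5⌋ = $11,824; SL = ⌊$38,016/5⌋ = $7,603 → take DB $11,824. Book value $27,592.
Year 2: DB = ⌊$27,592 × 150%/5⌋ = $8,277; SL = ⌊$26,192/4⌋ = $6,548 → take DB $8,277. Book value $19,315.
Year 3: DB = ⌊$19,315 × 150%/5⌋ = $5,794; SL = ⌊$17,915/3⌋ = $5,971 → take SL $5,971. Book value $13,344.
Accumulated through year 3 = $39,416 − $13,344 = $26,072.

$26,072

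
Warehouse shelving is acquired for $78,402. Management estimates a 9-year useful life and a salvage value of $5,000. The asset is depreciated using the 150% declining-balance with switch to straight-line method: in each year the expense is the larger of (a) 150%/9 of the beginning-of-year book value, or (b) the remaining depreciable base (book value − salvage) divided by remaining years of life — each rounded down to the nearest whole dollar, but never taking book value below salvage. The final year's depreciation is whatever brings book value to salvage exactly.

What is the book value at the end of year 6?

$24,686

Depreciable base = $78,402 − $5,000 = $73,402.
Year 1: DB = ⌊$78,402 × 150%/9⌋ = $13,067; SL = ⌊$73,402/9⌋ = $8,155 → take DB $13,067. Book value $65,335.
Year 2: DB = ⌊$65,335 × 150%/9⌋ = $10,889; SL = ⌊$60,335/8⌋ = $7,541 → take DB $10,889. Book value $54,446.
Year 3: DB = ⌊$54,446 × 150%/9⌋ = $9,074; SL = ⌊$49,446/7⌋ = $7,063 → take DB $9,074. Book value $45,372.
Year 4: DB = ⌊$45,372 × 150%/9⌋ = $7,562; SL = ⌊$40,372/6⌋ = $6,728 → take DB $7,562. Book value $37,810.
Year 5: DB = ⌊$37,810 × 150%/9⌋ = $6,301; SL = ⌊$32,810/5⌋ = $6,562 → take SL $6,562. Book value $31,248.
Year 6: DB = ⌊$31,248 × 150%/9⌋ = $5,208; SL = ⌊$26,248/4⌋ = $6,562 → take SL $6,562. Book value $24,686.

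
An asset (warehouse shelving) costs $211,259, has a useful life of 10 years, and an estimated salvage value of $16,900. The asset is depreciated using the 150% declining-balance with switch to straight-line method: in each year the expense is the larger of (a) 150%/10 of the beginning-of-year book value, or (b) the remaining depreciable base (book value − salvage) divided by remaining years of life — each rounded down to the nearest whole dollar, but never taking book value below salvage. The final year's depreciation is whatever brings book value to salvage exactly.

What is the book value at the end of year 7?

Depreciable base = $211,259 − $16,900 = $194,359.
Year 1: DB = ⌊$211,259 × 150%/10⌋ = $31,688; SL = ⌊$194,359/10⌋ = $19,435 → take DB $31,688. Book value $179,571.
Year 2: DB = ⌊$179,571 × 150%/10⌋ = $26,935; SL = ⌊$162,671/9⌋ = $18,074 → take DB $26,935. Book value $152,636.
Year 3: DB = ⌊$152,636 × 150%/10⌋ = $22,895; SL = ⌊$135,736/8⌋ = $16,967 → take DB $22,895. Book value $129,741.
Year 4: DB = ⌊$129,741 × 150%/10⌋ = $19,461; SL = ⌊$112,841/7⌋ = $16,120 → take DB $19,461. Book value $110,280.
Year 5: DB = ⌊$110,280 × 150%/10⌋ = $16,542; SL = ⌊$93,380/6⌋ = $15,563 → take DB $16,542. Book value $93,738.
Year 6: DB = ⌊$93,738 × 150%/10⌋ = $14,060; SL = ⌊$76,838/5⌋ = $15,367 → take SL $15,367. Book value $78,371.
Year 7: DB = ⌊$78,371 × 150%/10⌋ = $11,755; SL = ⌊$61,471/4⌋ = $15,367 → take SL $15,367. Book value $63,004.

$63,004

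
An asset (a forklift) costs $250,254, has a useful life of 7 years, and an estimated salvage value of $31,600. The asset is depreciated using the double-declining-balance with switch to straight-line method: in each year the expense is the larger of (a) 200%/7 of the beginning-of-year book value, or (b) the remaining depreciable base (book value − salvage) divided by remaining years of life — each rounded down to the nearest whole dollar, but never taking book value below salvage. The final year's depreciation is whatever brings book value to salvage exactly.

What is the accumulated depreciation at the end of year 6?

Depreciable base = $250,254 − $31,600 = $218,654.
Year 1: DB = ⌊$250,254 × 200%/7⌋ = $71,501; SL = ⌊$218,654/7⌋ = $31,236 → take DB $71,501. Book value $178,753.
Year 2: DB = ⌊$178,753 × 200%/7⌋ = $51,072; SL = ⌊$147,153/6⌋ = $24,525 → take DB $51,072. Book value $127,681.
Year 3: DB = ⌊$127,681 × 200%/7⌋ = $36,480; SL = ⌊$96,081/5⌋ = $19,216 → take DB $36,480. Book value $91,201.
Year 4: DB = ⌊$91,201 × 200%/7⌋ = $26,057; SL = ⌊$59,601/4⌋ = $14,900 → take DB $26,057. Book value $65,144.
Year 5: DB = ⌊$65,144 × 200%/7⌋ = $18,612; SL = ⌊$33,544/3⌋ = $11,181 → take DB $18,612. Book value $46,532.
Year 6: DB = ⌊$46,532 × 200%/7⌋ = $13,294; SL = ⌊$14,932/2⌋ = $7,466 → take DB $13,294. Book value $33,238.
Accumulated through year 6 = $250,254 − $33,238 = $217,016.

$217,016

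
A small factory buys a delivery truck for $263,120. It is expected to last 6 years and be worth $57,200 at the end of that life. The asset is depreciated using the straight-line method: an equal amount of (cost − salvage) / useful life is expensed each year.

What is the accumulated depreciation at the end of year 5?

$171,600

Depreciable base = $263,120 − $57,200 = $205,920.
Annual expense = $205,920 / 6 = $34,320.
End of year 1: book value $228,800.
End of year 2: book value $194,480.
End of year 3: book value $160,160.
End of year 4: book value $125,840.
End of year 5: book value $91,520.
Accumulated through year 5 = $263,120 − $91,520 = $171,600.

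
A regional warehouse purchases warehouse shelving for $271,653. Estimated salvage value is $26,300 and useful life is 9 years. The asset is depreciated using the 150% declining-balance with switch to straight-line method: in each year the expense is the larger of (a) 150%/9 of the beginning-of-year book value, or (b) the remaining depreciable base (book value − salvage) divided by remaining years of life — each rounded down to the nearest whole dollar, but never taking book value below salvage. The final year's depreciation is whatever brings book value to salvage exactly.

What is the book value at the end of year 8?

$47,019

Depreciable base = $271,653 − $26,300 = $245,353.
Year 1: DB = ⌊$271,653 × 150%/9⌋ = $45,275; SL = ⌊$245,353/9⌋ = $27,261 → take DB $45,275. Book value $226,378.
Year 2: DB = ⌊$226,378 × 150%/9⌋ = $37,729; SL = ⌊$200,078/8⌋ = $25,009 → take DB $37,729. Book value $188,649.
Year 3: DB = ⌊$188,649 × 150%/9⌋ = $31,441; SL = ⌊$162,349/7⌋ = $23,192 → take DB $31,441. Book value $157,208.
Year 4: DB = ⌊$157,208 × 150%/9⌋ = $26,201; SL = ⌊$130,908/6⌋ = $21,818 → take DB $26,201. Book value $131,007.
Year 5: DB = ⌊$131,007 × 150%/9⌋ = $21,834; SL = ⌊$104,707/5⌋ = $20,941 → take DB $21,834. Book value $109,173.
Year 6: DB = ⌊$109,173 × 150%/9⌋ = $18,195; SL = ⌊$82,873/4⌋ = $20,718 → take SL $20,718. Book value $88,455.
Year 7: DB = ⌊$88,455 × 150%/9⌋ = $14,742; SL = ⌊$62,155/3⌋ = $20,718 → take SL $20,718. Book value $67,737.
Year 8: DB = ⌊$67,737 × 150%/9⌋ = $11,289; SL = ⌊$41,437/2⌋ = $20,718 → take SL $20,718. Book value $47,019.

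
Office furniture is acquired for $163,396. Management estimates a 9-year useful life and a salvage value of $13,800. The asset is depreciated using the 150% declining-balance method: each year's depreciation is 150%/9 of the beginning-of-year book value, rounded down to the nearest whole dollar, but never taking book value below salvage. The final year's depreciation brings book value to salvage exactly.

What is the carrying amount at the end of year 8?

$38,003

Depreciable base = $163,396 − $13,800 = $149,596.
Year 1: ⌊$163,396 × 150%/9⌋ = $27,232. Book value $136,164.
Year 2: ⌊$136,164 × 150%/9⌋ = $22,694. Book value $113,470.
Year 3: ⌊$113,470 × 150%/9⌋ = $18,911. Book value $94,559.
Year 4: ⌊$94,559 × 150%/9⌋ = $15,759. Book value $78,800.
Year 5: ⌊$78,800 × 150%/9⌋ = $13,133. Book value $65,667.
Year 6: ⌊$65,667 × 150%/9⌋ = $10,944. Book value $54,723.
Year 7: ⌊$54,723 × 150%/9⌋ = $9,120. Book value $45,603.
Year 8: ⌊$45,603 × 150%/9⌋ = $7,600. Book value $38,003.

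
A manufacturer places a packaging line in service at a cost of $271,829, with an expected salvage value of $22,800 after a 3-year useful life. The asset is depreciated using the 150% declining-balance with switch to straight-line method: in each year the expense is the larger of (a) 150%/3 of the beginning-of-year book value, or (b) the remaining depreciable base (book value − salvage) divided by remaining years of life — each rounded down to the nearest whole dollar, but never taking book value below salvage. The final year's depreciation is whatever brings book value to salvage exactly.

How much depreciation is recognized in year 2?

Depreciable base = $271,829 − $22,800 = $249,029.
Year 1: DB = ⌊$271,829 × 150%/3⌋ = $135,914; SL = ⌊$249,029/3⌋ = $83,009 → take DB $135,914. Book value $135,915.
Year 2: DB = ⌊$135,915 × 150%/3⌋ = $67,957; SL = ⌊$113,115/2⌋ = $56,557 → take DB $67,957. Book value $67,958.

$67,957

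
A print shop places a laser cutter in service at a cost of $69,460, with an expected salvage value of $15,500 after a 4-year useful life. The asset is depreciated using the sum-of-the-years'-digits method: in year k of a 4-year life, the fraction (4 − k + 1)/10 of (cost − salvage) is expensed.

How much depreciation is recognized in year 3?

Depreciable base = $69,460 − $15,500 = $53,960.
Sum of the years' digits = 4+3+2+1 = 10.
Year 1: $53,960 × 4/10 = $21,584. Book value $47,876.
Year 2: $53,960 × 3/10 = $16,188. Book value $31,688.
Year 3: $53,960 × 2/10 = $10,792. Book value $20,896.

$10,792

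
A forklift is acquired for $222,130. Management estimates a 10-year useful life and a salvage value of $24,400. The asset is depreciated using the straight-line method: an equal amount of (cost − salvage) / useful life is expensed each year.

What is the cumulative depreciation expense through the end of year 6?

Depreciable base = $222,130 − $24,400 = $197,730.
Annual expense = $197,730 / 10 = $19,773.
End of year 1: book value $202,357.
End of year 2: book value $182,584.
End of year 3: book value $162,811.
End of year 4: book value $143,038.
End of year 5: book value $123,265.
End of year 6: book value $103,492.
Accumulated through year 6 = $222,130 − $103,492 = $118,638.

$118,638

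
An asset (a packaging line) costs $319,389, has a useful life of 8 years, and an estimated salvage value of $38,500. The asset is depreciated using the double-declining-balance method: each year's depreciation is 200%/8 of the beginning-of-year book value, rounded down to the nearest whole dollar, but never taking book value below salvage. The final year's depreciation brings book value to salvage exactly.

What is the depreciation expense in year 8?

$4,135

Depreciable base = $319,389 − $38,500 = $280,889.
Year 1: ⌊$319,389 × 200%/8⌋ = $79,847. Book value $239,542.
Year 2: ⌊$239,542 × 200%/8⌋ = $59,885. Book value $179,657.
Year 3: ⌊$179,657 × 200%/8⌋ = $44,914. Book value $134,743.
Year 4: ⌊$134,743 × 200%/8⌋ = $33,685. Book value $101,058.
Year 5: ⌊$101,058 × 200%/8⌋ = $25,264. Book value $75,794.
Year 6: ⌊$75,794 × 200%/8⌋ = $18,948. Book value $56,846.
Year 7: ⌊$56,846 × 200%/8⌋ = $14,211. Book value $42,635.
Year 8 (final): $42,635 − $38,500 = $4,135. Book value $38,500.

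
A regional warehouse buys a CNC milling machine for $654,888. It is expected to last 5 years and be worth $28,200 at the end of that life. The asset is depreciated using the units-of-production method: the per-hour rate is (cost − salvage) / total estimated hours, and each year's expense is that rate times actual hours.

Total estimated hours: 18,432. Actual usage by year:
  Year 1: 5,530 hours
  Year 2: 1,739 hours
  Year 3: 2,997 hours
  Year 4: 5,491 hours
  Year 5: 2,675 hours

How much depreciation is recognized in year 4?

$186,694

Depreciable base = $654,888 − $28,200 = $626,688.
Rate = $626,688 / 18,432 hours = $34 per hour.
Year 1: 5,530 × $34 = $188,020. Book value $466,868.
Year 2: 1,739 × $34 = $59,126. Book value $407,742.
Year 3: 2,997 × $34 = $101,898. Book value $305,844.
Year 4: 5,491 × $34 = $186,694. Book value $119,150.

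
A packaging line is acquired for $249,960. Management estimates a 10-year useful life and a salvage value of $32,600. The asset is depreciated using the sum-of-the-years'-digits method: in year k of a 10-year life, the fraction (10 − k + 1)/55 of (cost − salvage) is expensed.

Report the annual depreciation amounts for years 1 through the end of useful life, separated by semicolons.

$39,520; $35,568; $31,616; $27,664; $23,712; $19,760; $15,808; $11,856; $7,904; $3,952

Depreciable base = $249,960 − $32,600 = $217,360.
Sum of the years' digits = 10+9+8+7+6+5+4+3+2+1 = 55.
Year 1: $217,360 × 10/55 = $39,520. Book value $210,440.
Year 2: $217,360 × 9/55 = $35,568. Book value $174,872.
Year 3: $217,360 × 8/55 = $31,616. Book value $143,256.
Year 4: $217,360 × 7/55 = $27,664. Book value $115,592.
Year 5: $217,360 × 6/55 = $23,712. Book value $91,880.
Year 6: $217,360 × 5/55 = $19,760. Book value $72,120.
Year 7: $217,360 × 4/55 = $15,808. Book value $56,312.
Year 8: $217,360 × 3/55 = $11,856. Book value $44,456.
Year 9: $217,360 × 2/55 = $7,904. Book value $36,552.
Year 10: $217,360 × 1/55 = $3,952. Book value $32,600.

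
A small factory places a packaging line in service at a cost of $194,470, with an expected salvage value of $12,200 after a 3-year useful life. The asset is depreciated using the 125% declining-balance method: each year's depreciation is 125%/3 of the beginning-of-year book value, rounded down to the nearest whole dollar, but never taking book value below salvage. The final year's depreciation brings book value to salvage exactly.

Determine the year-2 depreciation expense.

$47,267

Depreciable base = $194,470 − $12,200 = $182,270.
Year 1: ⌊$194,470 × 125%/3⌋ = $81,029. Book value $113,441.
Year 2: ⌊$113,441 × 125%/3⌋ = $47,267. Book value $66,174.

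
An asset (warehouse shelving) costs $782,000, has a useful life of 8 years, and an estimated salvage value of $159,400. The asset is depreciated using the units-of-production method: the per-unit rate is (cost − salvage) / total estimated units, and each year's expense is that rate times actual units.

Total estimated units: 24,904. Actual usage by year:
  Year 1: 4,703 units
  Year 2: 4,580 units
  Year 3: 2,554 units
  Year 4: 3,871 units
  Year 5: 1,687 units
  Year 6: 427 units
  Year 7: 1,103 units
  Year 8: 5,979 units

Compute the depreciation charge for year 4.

$96,775

Depreciable base = $782,000 − $159,400 = $622,600.
Rate = $622,600 / 24,904 units = $25 per unit.
Year 1: 4,703 × $25 = $117,575. Book value $664,425.
Year 2: 4,580 × $25 = $114,500. Book value $549,925.
Year 3: 2,554 × $25 = $63,850. Book value $486,075.
Year 4: 3,871 × $25 = $96,775. Book value $389,300.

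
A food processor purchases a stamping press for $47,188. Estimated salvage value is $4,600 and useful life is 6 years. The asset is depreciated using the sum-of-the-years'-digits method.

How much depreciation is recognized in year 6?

$2,028

Depreciable base = $47,188 − $4,600 = $42,588.
Sum of the years' digits = 6+5+4+3+2+1 = 21.
Year 1: $42,588 × 6/21 = $12,168. Book value $35,020.
Year 2: $42,588 × 5/21 = $10,140. Book value $24,880.
Year 3: $42,588 × 4/21 = $8,112. Book value $16,768.
Year 4: $42,588 × 3/21 = $6,084. Book value $10,684.
Year 5: $42,588 × 2/21 = $4,056. Book value $6,628.
Year 6: $42,588 × 1/21 = $2,028. Book value $4,600.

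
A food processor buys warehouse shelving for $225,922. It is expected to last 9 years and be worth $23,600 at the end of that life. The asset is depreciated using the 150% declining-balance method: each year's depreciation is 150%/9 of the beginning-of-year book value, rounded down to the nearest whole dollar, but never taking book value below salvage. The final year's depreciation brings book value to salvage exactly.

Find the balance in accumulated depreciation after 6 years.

$150,259

Depreciable base = $225,922 − $23,600 = $202,322.
Year 1: ⌊$225,922 × 150%/9⌋ = $37,653. Book value $188,269.
Year 2: ⌊$188,269 × 150%/9⌋ = $31,378. Book value $156,891.
Year 3: ⌊$156,891 × 150%/9⌋ = $26,148. Book value $130,743.
Year 4: ⌊$130,743 × 150%/9⌋ = $21,790. Book value $108,953.
Year 5: ⌊$108,953 × 150%/9⌋ = $18,158. Book value $90,795.
Year 6: ⌊$90,795 × 150%/9⌋ = $15,132. Book value $75,663.
Accumulated through year 6 = $225,922 − $75,663 = $150,259.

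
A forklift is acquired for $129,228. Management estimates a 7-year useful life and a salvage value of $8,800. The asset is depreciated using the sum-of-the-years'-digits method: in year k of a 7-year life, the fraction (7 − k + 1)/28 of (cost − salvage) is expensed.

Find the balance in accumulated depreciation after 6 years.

$116,127

Depreciable base = $129,228 − $8,800 = $120,428.
Sum of the years' digits = 7+6+5+4+3+2+1 = 28.
Year 1: $120,428 × 7/28 = $30,107. Book value $99,121.
Year 2: $120,428 × 6/28 = $25,806. Book value $73,315.
Year 3: $120,428 × 5/28 = $21,505. Book value $51,810.
Year 4: $120,428 × 4/28 = $17,204. Book value $34,606.
Year 5: $120,428 × 3/28 = $12,903. Book value $21,703.
Year 6: $120,428 × 2/28 = $8,602. Book value $13,101.
Accumulated through year 6 = $129,228 − $13,101 = $116,127.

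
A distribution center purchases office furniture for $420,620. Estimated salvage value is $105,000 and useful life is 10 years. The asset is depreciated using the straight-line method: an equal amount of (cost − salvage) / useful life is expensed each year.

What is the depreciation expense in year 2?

Depreciable base = $420,620 − $105,000 = $315,620.
Annual expense = $315,620 / 10 = $31,562.

$31,562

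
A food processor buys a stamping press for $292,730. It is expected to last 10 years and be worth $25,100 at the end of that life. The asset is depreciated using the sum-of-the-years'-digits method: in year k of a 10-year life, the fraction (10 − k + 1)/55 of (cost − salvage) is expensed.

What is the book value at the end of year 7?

$54,296

Depreciable base = $292,730 − $25,100 = $267,630.
Sum of the years' digits = 10+9+8+7+6+5+4+3+2+1 = 55.
Year 1: $267,630 × 10/55 = $48,660. Book value $244,070.
Year 2: $267,630 × 9/55 = $43,794. Book value $200,276.
Year 3: $267,630 × 8/55 = $38,928. Book value $161,348.
Year 4: $267,630 × 7/55 = $34,062. Book value $127,286.
Year 5: $267,630 × 6/55 = $29,196. Book value $98,090.
Year 6: $267,630 × 5/55 = $24,330. Book value $73,760.
Year 7: $267,630 × 4/55 = $19,464. Book value $54,296.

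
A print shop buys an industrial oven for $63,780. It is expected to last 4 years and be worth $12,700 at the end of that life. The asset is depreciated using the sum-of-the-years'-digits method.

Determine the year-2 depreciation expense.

$15,324

Depreciable base = $63,780 − $12,700 = $51,080.
Sum of the years' digits = 4+3+2+1 = 10.
Year 1: $51,080 × 4/10 = $20,432. Book value $43,348.
Year 2: $51,080 × 3/10 = $15,324. Book value $28,024.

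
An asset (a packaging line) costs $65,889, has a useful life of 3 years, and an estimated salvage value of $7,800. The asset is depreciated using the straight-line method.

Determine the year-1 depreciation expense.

Depreciable base = $65,889 − $7,800 = $58,089.
Annual expense = $58,089 / 3 = $19,363.

$19,363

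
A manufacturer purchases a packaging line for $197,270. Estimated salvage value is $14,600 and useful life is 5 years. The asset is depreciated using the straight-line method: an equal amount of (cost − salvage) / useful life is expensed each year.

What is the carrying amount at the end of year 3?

Depreciable base = $197,270 − $14,600 = $182,670.
Annual expense = $182,670 / 5 = $36,534.
End of year 1: book value $160,736.
End of year 2: book value $124,202.
End of year 3: book value $87,668.

$87,668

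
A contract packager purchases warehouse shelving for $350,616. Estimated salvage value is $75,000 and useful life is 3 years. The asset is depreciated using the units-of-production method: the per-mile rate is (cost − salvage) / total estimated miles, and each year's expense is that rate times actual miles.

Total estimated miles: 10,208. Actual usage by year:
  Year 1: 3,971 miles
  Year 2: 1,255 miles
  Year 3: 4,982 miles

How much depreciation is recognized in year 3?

$134,514

Depreciable base = $350,616 − $75,000 = $275,616.
Rate = $275,616 / 10,208 miles = $27 per mile.
Year 1: 3,971 × $27 = $107,217. Book value $243,399.
Year 2: 1,255 × $27 = $33,885. Book value $209,514.
Year 3: 4,982 × $27 = $134,514. Book value $75,000.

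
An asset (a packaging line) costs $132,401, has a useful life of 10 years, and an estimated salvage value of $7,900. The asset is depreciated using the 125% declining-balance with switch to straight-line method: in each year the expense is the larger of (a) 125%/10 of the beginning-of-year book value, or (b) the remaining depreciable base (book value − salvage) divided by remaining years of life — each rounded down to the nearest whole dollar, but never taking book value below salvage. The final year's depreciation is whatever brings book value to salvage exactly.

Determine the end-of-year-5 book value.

$65,615

Depreciable base = $132,401 − $7,900 = $124,501.
Year 1: DB = ⌊$132,401 × 125%/10⌋ = $16,550; SL = ⌊$124,501/10⌋ = $12,450 → take DB $16,550. Book value $115,851.
Year 2: DB = ⌊$115,851 × 125%/10⌋ = $14,481; SL = ⌊$107,951/9⌋ = $11,994 → take DB $14,481. Book value $101,370.
Year 3: DB = ⌊$101,370 × 125%/10⌋ = $12,671; SL = ⌊$93,470/8⌋ = $11,683 → take DB $12,671. Book value $88,699.
Year 4: DB = ⌊$88,699 × 125%/10⌋ = $11,087; SL = ⌊$80,799/7⌋ = $11,542 → take SL $11,542. Book value $77,157.
Year 5: DB = ⌊$77,157 × 125%/10⌋ = $9,644; SL = ⌊$69,257/6⌋ = $11,542 → take SL $11,542. Book value $65,615.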